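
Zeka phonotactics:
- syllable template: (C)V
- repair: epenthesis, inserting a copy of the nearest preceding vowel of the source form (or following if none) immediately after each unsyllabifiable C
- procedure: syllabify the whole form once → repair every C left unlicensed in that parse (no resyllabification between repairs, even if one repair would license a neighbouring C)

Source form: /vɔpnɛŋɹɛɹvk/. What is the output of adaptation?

vɔpɔnɛŋɛɹɛɹɛvɛkɛ

The consonants /p/, /ŋ/, /ɹ/, /v/, /k/ cannot be parsed into a legal (C)V syllable (no codas are permitted; onsets are limited to one consonant).
Each unlicensed consonant becomes the onset of a new syllable: /p/ → /pɔ/, /ŋ/ → /ŋɛ/, /ɹ/ → /ɹɛ/, /v/ → /vɛ/, /k/ → /kɛ/.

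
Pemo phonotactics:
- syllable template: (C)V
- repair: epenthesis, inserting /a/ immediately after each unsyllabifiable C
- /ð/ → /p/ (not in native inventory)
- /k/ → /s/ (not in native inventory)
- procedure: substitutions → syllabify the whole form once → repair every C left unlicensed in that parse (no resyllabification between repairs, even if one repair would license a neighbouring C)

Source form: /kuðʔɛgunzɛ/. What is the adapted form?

Substitution: /k/ → /s/, /ð/ → /p/, giving /supʔɛgunzɛ/.
Under (C)V, the unsyllabifiable consonants are /p/, /n/ (no codas are permitted; onsets are limited to one consonant).
Epenthesis after each stranded consonant: /p/ → /pa/, /n/ → /na/.

supaʔɛgunazɛ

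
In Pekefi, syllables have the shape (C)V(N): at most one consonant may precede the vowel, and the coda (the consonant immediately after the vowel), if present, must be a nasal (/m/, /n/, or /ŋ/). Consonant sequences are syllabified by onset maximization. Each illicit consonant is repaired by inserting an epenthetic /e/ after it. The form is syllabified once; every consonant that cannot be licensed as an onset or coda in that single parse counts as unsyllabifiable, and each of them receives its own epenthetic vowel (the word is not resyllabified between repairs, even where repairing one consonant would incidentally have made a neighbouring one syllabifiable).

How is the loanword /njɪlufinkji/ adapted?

nejɪlufinkeji

The consonants /n/, /k/ cannot be parsed into a legal (C)V(N) syllable (only a nasal (/m/, /n/, or /ŋ/) is licensed in coda position; onsets are limited to one consonant).
Inserting the epenthetic vowel yields /n/ → /ne/, /k/ → /ke/.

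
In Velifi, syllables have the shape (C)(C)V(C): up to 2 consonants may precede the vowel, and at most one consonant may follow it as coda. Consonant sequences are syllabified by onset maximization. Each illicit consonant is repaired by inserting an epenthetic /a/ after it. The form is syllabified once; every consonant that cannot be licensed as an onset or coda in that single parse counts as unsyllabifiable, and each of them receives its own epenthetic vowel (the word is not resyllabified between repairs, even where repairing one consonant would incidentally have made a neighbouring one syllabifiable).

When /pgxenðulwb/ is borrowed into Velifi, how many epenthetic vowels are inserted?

3

The unsyllabifiable consonants are /p/, /w/, /b/; each receives one epenthetic vowel.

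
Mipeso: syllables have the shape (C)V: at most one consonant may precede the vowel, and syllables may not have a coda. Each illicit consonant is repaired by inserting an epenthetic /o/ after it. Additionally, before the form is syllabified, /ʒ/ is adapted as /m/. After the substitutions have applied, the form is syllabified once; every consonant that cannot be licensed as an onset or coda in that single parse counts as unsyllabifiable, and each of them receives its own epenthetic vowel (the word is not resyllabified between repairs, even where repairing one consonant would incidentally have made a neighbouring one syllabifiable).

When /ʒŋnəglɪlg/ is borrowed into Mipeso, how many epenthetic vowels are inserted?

5

After substitution the input is /mŋnəglɪlg/.
The unsyllabifiable consonants are /m/, /ŋ/, /g/, /l/, /g/; each receives one epenthetic vowel.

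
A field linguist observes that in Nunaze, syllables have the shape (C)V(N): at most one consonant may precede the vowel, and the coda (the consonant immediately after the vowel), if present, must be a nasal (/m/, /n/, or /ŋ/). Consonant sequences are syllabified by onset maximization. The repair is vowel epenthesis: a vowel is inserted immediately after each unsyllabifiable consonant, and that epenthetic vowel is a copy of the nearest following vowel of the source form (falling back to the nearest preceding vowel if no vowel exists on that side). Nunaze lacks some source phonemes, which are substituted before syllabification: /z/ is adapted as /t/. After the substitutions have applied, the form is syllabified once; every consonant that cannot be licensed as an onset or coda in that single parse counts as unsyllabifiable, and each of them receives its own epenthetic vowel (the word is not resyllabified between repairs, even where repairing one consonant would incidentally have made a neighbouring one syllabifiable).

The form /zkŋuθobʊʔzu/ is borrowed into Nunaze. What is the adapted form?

Substitution: /z/ → /t/, giving /tkŋuθobʊʔtu/.
The consonants /t/, /k/, /ʔ/ cannot be parsed into a legal (C)V(N) syllable (only a nasal (/m/, /n/, or /ŋ/) is licensed in coda position; onsets are limited to one consonant).
Inserting the epenthetic vowel yields /t/ → /tu/, /k/ → /ku/, /ʔ/ → /ʔu/.

tukuŋuθobʊʔutu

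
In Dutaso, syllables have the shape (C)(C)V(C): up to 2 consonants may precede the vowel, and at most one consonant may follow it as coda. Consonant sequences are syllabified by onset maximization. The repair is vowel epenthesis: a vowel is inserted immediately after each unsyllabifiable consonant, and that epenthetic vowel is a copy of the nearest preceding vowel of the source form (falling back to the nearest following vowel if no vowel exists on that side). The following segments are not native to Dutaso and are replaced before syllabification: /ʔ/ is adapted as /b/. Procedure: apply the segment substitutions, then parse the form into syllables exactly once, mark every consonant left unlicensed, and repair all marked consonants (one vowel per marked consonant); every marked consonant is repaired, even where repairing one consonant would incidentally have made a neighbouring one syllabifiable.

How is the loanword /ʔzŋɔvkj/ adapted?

bɔzŋɔvkɔjɔ

Substitution: /ʔ/ → /b/, giving /bzŋɔvkj/.
Syllabifying with onset maximization leaves /b/, /k/, /j/ stranded (at most one coda consonant is licensed; onsets may contain at most 2 consonants).
Inserting the epenthetic vowel yields /b/ → /bɔ/, /k/ → /kɔ/, /j/ → /jɔ/.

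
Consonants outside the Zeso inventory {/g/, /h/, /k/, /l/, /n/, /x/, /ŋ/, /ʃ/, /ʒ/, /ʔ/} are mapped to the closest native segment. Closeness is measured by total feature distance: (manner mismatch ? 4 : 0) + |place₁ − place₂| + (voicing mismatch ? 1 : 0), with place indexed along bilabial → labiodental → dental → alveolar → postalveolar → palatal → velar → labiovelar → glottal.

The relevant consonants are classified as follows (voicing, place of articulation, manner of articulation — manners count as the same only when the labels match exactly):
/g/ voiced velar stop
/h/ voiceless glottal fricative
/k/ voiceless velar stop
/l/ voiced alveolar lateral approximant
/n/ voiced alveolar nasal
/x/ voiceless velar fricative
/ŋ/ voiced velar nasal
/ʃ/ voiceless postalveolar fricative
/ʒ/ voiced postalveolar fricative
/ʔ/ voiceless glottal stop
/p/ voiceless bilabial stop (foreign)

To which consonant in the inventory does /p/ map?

/k/ is closest: same manner (stop), place distance 6 (bilabial→velar), same voicing; total 6. Next closest is /g/ at distance 7.

k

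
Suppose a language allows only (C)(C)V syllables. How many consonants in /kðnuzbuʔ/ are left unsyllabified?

Under (C)(C)V, the unsyllabifiable consonants are /k/, /ʔ/ (no codas are permitted; onsets may contain at most 2 consonants).

2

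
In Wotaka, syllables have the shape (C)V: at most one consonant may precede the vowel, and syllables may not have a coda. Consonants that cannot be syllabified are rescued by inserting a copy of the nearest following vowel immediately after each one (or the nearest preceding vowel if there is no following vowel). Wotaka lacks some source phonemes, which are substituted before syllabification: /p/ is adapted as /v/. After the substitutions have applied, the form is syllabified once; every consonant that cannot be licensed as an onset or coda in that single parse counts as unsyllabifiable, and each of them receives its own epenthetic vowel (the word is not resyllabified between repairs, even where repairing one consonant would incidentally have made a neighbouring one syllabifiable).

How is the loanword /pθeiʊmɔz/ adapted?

veθeiʊmɔzɔ

Substitution: /p/ → /v/, giving /vθeiʊmɔz/.
The consonants /v/, /z/ cannot be parsed into a legal (C)V syllable (no codas are permitted; onsets are limited to one consonant).
Inserting the epenthetic vowel yields /v/ → /ve/, /z/ → /zɔ/.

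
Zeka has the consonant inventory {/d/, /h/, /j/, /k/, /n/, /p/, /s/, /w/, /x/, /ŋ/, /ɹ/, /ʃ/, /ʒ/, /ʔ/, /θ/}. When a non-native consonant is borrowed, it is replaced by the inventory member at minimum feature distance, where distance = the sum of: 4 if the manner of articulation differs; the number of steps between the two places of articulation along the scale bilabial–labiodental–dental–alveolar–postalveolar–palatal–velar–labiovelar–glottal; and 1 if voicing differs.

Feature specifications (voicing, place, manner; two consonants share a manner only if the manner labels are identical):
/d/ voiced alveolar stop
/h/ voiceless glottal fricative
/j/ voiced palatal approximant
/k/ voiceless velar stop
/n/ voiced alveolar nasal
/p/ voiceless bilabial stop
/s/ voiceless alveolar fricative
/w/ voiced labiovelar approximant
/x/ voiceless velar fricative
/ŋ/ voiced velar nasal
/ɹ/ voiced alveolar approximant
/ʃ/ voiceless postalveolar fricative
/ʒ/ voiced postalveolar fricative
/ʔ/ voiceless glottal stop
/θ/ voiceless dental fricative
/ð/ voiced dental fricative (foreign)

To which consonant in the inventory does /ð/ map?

θ

/θ/ is closest: same manner (fricative), place distance 0 (dental→dental), voicing differs (+1); total 1. Next closest is /s/ at distance 2.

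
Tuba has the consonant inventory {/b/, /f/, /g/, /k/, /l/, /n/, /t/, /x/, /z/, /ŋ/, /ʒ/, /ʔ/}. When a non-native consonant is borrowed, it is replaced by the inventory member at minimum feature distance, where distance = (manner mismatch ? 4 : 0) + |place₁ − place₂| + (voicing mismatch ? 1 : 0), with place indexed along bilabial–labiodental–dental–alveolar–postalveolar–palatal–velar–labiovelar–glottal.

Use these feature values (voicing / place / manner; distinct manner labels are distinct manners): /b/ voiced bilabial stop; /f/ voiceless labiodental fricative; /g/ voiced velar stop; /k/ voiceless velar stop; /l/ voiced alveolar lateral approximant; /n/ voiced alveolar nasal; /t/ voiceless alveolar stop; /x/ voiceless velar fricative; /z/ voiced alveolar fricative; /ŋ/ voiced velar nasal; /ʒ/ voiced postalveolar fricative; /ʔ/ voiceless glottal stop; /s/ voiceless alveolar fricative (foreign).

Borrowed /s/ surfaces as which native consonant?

/z/ is closest: same manner (fricative), place distance 0 (alveolar→alveolar), voicing differs (+1); total 1. Next closest is /f/ at distance 2.

z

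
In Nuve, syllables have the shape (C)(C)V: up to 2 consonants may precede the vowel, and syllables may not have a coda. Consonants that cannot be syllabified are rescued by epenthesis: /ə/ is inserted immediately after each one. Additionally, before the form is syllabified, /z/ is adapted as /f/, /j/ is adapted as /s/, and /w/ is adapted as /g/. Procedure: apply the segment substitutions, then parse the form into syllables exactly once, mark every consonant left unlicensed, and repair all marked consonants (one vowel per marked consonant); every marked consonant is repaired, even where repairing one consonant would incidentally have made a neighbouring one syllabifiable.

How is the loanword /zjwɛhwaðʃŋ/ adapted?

Substitution: /z/ → /f/, /j/ → /s/, /w/ → /g/, giving /fsgɛhgaðʃŋ/.
Syllabifying with onset maximization leaves /f/, /ð/, /ʃ/, /ŋ/ stranded (no codas are permitted; onsets may contain at most 2 consonants).
Epenthesis after each stranded consonant: /f/ → /fə/, /ð/ → /ðə/, /ʃ/ → /ʃə/, /ŋ/ → /ŋə/.

fəsgɛhgaðəʃəŋə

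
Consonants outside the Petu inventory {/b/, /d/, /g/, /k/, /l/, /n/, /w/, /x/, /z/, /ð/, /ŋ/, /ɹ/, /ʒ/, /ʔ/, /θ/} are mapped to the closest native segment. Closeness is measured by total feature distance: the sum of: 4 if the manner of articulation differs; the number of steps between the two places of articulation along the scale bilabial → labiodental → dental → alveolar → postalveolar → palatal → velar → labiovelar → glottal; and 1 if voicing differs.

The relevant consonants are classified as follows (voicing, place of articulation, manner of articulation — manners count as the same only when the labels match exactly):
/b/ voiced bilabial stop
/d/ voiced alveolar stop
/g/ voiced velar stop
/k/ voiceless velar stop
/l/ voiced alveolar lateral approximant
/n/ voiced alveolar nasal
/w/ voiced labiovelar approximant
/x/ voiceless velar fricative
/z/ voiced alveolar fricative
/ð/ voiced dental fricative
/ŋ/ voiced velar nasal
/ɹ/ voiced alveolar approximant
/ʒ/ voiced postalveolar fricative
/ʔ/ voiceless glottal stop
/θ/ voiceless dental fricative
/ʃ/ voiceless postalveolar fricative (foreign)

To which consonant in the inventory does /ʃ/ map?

/ʒ/ is closest: same manner (fricative), place distance 0 (postalveolar→postalveolar), voicing differs (+1); total 1. Next closest is /x/ at distance 2.

ʒ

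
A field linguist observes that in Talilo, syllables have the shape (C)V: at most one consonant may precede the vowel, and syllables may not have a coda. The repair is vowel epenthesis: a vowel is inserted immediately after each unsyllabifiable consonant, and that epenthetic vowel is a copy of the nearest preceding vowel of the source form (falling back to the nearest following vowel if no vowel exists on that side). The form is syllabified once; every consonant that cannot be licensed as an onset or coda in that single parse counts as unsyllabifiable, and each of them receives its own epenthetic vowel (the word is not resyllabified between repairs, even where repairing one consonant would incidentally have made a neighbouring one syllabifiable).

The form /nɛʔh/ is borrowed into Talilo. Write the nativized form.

Syllabifying with onset maximization leaves /ʔ/, /h/ stranded (no codas are permitted; onsets are limited to one consonant).
Inserting the epenthetic vowel yields /ʔ/ → /ʔɛ/, /h/ → /hɛ/.

nɛʔɛhɛ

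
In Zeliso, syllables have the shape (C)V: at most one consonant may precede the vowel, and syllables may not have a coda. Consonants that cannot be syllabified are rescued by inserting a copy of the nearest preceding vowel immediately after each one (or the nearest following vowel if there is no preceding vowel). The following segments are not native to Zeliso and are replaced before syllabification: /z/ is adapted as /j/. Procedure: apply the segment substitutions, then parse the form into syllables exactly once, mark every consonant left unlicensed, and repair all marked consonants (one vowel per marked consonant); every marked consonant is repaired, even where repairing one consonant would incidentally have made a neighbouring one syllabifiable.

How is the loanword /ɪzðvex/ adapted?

ɪjɪðɪvexe

Substitution: /z/ → /j/, giving /ɪjðvex/.
Syllabifying with onset maximization leaves /j/, /ð/, /x/ stranded (no codas are permitted; onsets are limited to one consonant).
Inserting the epenthetic vowel yields /j/ → /jɪ/, /ð/ → /ðɪ/, /x/ → /xe/.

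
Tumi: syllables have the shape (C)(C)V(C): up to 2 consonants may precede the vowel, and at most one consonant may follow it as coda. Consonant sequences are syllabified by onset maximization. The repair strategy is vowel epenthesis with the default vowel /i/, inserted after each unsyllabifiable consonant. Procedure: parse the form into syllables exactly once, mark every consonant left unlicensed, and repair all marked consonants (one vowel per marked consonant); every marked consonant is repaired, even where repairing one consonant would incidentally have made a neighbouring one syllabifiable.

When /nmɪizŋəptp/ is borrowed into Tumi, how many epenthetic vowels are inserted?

The unsyllabifiable consonants are /t/, /p/; each receives one epenthetic vowel.

2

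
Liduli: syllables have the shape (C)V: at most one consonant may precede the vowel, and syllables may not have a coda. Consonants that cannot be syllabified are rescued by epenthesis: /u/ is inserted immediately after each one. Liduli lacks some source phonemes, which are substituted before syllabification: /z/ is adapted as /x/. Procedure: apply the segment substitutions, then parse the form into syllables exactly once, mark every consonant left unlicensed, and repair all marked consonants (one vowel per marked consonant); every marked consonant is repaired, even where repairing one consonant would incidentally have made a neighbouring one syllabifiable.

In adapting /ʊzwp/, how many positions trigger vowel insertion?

After substitution the input is /ʊxwp/.
The unsyllabifiable consonants are /x/, /w/, /p/; each receives one epenthetic vowel.

3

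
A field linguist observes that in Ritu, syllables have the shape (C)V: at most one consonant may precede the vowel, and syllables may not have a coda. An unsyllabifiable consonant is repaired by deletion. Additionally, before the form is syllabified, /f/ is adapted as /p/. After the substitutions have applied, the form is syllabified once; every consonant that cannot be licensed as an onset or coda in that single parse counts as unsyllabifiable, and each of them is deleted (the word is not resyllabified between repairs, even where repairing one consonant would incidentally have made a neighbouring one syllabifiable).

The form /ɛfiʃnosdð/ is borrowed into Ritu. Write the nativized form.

ɛpino

Substitution: /f/ → /p/, giving /ɛpiʃnosdð/.
Under (C)V, the unsyllabifiable consonants are /ʃ/, /s/, /d/, /ð/ (no codas are permitted; onsets are limited to one consonant).
Deletion applies to /ʃ/, /s/, /d/, /ð/.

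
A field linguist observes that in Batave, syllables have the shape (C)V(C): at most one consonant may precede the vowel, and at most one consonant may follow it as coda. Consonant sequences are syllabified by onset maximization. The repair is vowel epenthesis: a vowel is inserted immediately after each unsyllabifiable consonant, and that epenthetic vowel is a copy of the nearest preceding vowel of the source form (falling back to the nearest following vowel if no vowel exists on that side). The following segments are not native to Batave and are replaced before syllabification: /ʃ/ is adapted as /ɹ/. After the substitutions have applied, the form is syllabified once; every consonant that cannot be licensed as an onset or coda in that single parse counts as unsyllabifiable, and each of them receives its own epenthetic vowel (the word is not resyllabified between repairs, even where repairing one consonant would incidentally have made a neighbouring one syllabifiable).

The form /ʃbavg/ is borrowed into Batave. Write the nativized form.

Substitution: /ʃ/ → /ɹ/, giving /ɹbavg/.
Under (C)V(C), the unsyllabifiable consonants are /ɹ/, /g/ (at most one coda consonant is licensed; onsets are limited to one consonant).
Each unlicensed consonant becomes the onset of a new syllable: /ɹ/ → /ɹa/, /g/ → /ga/.

ɹabavga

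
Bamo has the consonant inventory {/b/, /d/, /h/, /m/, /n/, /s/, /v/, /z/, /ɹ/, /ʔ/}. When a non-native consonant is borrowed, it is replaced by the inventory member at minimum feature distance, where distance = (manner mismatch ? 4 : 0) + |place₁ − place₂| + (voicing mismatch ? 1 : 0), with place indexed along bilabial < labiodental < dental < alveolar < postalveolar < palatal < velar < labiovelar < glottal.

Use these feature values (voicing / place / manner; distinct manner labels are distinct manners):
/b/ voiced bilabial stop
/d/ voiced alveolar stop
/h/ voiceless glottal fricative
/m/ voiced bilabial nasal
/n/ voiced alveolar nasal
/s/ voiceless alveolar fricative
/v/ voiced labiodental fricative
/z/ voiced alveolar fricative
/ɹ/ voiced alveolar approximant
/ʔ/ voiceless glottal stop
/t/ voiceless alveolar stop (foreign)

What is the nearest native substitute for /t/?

/d/ is closest: same manner (stop), place distance 0 (alveolar→alveolar), voicing differs (+1); total 1. Next closest is /b/ at distance 4.

d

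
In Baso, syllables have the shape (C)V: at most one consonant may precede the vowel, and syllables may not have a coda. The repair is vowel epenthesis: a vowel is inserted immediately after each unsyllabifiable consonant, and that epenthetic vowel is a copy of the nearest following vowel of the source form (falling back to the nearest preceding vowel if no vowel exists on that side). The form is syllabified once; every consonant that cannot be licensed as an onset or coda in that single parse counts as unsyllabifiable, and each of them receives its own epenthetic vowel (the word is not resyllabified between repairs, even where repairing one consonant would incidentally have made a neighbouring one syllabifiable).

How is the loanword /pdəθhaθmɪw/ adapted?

Syllabifying with onset maximization leaves /p/, /θ/, /θ/, /w/ stranded (no codas are permitted; onsets are limited to one consonant).
Each unlicensed consonant becomes the onset of a new syllable: /p/ → /pə/, /θ/ → /θa/, /θ/ → /θɪ/, /w/ → /wɪ/.

pədəθahaθɪmɪwɪ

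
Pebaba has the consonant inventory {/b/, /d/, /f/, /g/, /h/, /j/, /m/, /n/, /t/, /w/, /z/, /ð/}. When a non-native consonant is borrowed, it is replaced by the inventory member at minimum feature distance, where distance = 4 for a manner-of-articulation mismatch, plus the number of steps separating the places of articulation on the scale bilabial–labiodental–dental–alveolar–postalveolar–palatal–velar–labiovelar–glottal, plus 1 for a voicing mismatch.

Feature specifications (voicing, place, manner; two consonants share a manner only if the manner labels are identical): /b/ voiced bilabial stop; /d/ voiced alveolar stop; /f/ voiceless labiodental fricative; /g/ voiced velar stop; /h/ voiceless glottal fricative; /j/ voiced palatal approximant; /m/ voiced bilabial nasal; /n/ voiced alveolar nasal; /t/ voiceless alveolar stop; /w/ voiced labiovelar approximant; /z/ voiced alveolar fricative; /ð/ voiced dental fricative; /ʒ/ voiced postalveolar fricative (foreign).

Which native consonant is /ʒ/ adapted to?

/z/ is closest: same manner (fricative), place distance 1 (postalveolar→alveolar), same voicing; total 1. Next closest is /ð/ at distance 2.

z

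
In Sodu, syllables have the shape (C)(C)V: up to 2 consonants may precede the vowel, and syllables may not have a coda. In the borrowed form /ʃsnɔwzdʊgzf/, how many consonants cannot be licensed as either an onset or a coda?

5

Under (C)(C)V, the unsyllabifiable consonants are /ʃ/, /w/, /g/, /z/, /f/ (no codas are permitted; onsets may contain at most 2 consonants).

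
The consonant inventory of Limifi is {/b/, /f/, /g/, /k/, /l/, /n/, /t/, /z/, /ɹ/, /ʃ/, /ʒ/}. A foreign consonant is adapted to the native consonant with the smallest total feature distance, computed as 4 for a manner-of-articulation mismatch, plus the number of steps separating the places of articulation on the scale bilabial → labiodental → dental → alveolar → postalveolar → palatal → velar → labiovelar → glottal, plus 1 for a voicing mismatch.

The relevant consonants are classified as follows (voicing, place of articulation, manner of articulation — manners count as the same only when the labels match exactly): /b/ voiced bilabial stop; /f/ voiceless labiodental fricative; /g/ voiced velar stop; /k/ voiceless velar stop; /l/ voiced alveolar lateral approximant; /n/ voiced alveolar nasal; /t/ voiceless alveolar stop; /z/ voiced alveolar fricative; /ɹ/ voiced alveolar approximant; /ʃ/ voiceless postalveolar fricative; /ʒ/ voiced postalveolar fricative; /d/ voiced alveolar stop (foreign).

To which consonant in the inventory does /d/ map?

/t/ is closest: same manner (stop), place distance 0 (alveolar→alveolar), voicing differs (+1); total 1. Next closest is /b/ at distance 3.

t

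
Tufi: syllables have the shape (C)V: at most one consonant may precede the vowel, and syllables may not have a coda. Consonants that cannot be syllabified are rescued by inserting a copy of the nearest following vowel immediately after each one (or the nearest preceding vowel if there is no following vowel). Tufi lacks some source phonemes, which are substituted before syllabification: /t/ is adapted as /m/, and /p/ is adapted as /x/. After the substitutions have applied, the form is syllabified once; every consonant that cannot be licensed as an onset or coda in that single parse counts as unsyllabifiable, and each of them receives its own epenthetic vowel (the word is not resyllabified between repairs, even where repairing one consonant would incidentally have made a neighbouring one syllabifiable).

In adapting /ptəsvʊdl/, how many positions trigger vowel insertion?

After substitution the input is /xməsvʊdl/.
The unsyllabifiable consonants are /x/, /s/, /d/, /l/; each receives one epenthetic vowel.

4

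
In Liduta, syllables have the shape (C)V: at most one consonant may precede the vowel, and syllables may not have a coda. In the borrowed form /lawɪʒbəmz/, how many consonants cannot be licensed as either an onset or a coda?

The consonants /ʒ/, /m/, /z/ cannot be parsed into a legal (C)V syllable (no codas are permitted; onsets are limited to one consonant).

3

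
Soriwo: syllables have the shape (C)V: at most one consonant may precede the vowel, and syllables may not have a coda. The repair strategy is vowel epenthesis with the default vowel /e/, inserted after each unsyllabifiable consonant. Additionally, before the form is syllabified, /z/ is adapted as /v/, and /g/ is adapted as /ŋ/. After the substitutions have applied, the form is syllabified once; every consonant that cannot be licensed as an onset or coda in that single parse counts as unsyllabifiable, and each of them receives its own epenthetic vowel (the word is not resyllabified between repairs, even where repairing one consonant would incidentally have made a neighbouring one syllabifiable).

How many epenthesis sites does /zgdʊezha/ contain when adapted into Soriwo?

After substitution the input is /vŋdʊevha/.
The unsyllabifiable consonants are /v/, /ŋ/, /v/; each receives one epenthetic vowel.

3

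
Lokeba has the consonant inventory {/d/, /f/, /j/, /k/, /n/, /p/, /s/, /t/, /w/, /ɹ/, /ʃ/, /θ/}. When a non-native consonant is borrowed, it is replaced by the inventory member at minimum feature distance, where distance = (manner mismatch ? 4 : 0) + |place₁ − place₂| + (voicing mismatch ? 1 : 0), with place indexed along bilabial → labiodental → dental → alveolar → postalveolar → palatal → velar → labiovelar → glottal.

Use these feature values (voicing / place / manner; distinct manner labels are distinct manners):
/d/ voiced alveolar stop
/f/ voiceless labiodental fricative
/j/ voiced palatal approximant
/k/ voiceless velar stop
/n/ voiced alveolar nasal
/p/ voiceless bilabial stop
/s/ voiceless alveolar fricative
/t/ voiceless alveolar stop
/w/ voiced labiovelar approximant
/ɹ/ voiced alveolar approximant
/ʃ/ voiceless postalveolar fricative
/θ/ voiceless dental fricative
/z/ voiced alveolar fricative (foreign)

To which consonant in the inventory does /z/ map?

/s/ is closest: same manner (fricative), place distance 0 (alveolar→alveolar), voicing differs (+1); total 1. Next closest is /ʃ/ at distance 2.

s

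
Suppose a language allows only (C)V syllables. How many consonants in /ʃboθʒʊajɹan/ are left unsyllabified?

4

Syllabifying with onset maximization leaves /ʃ/, /θ/, /j/, /n/ stranded (no codas are permitted; onsets are limited to one consonant).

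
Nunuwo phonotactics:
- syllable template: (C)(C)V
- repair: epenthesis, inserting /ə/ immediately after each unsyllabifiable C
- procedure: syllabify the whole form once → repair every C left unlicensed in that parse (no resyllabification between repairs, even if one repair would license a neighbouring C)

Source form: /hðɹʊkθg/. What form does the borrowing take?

həðɹʊkəθəgə

The consonants /h/, /k/, /θ/, /g/ cannot be parsed into a legal (C)(C)V syllable (no codas are permitted; onsets may contain at most 2 consonants).
Each unlicensed consonant becomes the onset of a new syllable: /h/ → /hə/, /k/ → /kə/, /θ/ → /θə/, /g/ → /gə/.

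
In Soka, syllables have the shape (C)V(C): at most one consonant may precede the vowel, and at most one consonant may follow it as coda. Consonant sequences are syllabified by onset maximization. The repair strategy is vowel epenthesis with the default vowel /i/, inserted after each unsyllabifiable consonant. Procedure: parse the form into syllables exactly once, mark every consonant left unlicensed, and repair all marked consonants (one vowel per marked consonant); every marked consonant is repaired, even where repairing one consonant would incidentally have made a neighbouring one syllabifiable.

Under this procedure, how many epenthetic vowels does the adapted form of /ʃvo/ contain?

1

The unsyllabifiable consonants are /ʃ/; each receives one epenthetic vowel.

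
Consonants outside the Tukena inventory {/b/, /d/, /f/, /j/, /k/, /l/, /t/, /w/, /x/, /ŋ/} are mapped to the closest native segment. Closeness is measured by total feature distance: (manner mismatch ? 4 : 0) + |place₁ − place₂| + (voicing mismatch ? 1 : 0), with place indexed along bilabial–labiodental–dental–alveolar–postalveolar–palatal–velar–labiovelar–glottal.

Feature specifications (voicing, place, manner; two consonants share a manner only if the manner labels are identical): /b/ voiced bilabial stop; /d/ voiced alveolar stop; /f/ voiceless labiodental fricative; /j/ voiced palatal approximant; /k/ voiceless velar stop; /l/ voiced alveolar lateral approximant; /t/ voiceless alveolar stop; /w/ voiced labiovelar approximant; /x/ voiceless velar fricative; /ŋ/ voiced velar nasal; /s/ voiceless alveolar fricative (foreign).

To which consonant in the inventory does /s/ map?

/f/ is closest: same manner (fricative), place distance 2 (alveolar→labiodental), same voicing; total 2. Next closest is /x/ at distance 3.

f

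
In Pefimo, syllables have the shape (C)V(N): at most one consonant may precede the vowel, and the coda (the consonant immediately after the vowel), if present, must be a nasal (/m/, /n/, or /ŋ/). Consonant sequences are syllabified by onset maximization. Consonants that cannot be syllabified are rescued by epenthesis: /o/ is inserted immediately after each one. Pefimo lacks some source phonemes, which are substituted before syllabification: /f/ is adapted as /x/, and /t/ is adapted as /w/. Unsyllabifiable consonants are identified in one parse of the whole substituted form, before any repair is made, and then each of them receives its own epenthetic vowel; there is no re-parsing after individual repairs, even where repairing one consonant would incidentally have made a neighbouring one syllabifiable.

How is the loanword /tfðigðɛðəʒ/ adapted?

Substitution: /t/ → /w/, /f/ → /x/, giving /wxðigðɛðəʒ/.
Under (C)V(N), the unsyllabifiable consonants are /w/, /x/, /g/, /ʒ/ (only a nasal (/m/, /n/, or /ŋ/) is licensed in coda position; onsets are limited to one consonant).
Each unlicensed consonant becomes the onset of a new syllable: /w/ → /wo/, /x/ → /xo/, /g/ → /go/, /ʒ/ → /ʒo/.

woxoðigoðɛðəʒo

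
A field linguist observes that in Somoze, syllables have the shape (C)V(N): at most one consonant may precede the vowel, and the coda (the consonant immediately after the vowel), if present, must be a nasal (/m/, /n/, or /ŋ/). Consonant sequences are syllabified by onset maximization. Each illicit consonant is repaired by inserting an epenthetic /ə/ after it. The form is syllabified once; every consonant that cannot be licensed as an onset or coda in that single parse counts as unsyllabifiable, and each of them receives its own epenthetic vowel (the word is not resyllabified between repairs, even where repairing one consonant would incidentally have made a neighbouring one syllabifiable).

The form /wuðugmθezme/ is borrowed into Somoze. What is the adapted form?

The consonants /g/, /m/, /z/ cannot be parsed into a legal (C)V(N) syllable (only a nasal (/m/, /n/, or /ŋ/) is licensed in coda position; onsets are limited to one consonant).
Each unlicensed consonant becomes the onset of a new syllable: /g/ → /gə/, /m/ → /mə/, /z/ → /zə/.

wuðugəməθezəme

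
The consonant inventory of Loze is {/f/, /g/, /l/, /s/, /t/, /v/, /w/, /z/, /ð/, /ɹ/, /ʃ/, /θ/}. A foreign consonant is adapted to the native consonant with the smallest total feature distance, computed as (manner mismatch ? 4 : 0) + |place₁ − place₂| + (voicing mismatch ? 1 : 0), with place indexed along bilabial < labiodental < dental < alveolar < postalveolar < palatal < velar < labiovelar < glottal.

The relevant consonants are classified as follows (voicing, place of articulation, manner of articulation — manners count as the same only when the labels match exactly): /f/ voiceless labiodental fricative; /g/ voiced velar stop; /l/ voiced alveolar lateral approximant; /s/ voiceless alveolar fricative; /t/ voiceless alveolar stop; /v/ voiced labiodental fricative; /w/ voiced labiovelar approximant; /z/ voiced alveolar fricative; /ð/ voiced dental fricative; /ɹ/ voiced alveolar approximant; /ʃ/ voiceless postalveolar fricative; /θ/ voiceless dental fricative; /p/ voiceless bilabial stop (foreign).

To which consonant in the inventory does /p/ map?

/t/ is closest: same manner (stop), place distance 3 (bilabial→alveolar), same voicing; total 3. Next closest is /f/ at distance 5.

t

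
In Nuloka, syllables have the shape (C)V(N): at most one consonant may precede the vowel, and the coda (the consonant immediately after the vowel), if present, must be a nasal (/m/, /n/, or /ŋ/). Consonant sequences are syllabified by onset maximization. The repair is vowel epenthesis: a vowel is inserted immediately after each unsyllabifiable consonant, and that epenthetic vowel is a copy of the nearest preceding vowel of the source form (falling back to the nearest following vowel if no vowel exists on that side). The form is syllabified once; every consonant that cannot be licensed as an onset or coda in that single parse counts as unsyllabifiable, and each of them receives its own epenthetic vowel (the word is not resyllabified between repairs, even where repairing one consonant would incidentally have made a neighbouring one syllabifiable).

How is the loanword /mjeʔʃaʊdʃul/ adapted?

Under (C)V(N), the unsyllabifiable consonants are /m/, /ʔ/, /d/, /l/ (only a nasal (/m/, /n/, or /ŋ/) is licensed in coda position; onsets are limited to one consonant).
Inserting the epenthetic vowel yields /m/ → /me/, /ʔ/ → /ʔe/, /d/ → /dʊ/, /l/ → /lu/.

mejeʔeʃaʊdʊʃulu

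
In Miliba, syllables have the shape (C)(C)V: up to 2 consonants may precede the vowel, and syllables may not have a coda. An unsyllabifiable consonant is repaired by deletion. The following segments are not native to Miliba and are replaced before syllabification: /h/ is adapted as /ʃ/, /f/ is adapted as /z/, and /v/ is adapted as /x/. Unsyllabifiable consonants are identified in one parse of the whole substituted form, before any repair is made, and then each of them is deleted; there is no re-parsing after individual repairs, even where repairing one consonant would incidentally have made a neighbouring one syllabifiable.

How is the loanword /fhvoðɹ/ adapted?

ʃxo

Substitution: /f/ → /z/, /h/ → /ʃ/, /v/ → /x/, giving /zʃxoðɹ/.
Syllabifying with onset maximization leaves /z/, /ð/, /ɹ/ stranded (no codas are permitted; onsets may contain at most 2 consonants).
Deletion applies to /z/, /ð/, /ɹ/.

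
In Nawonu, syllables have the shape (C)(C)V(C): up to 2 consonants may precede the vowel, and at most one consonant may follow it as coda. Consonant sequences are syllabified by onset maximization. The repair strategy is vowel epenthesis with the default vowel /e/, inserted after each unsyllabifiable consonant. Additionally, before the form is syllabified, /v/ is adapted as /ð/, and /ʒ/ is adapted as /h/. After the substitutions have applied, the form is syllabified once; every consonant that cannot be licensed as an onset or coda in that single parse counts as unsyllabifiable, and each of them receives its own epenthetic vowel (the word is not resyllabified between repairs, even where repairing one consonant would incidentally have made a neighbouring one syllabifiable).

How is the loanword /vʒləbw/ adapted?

Substitution: /v/ → /ð/, /ʒ/ → /h/, giving /ðhləbw/.
Under (C)(C)V(C), the unsyllabifiable consonants are /ð/, /w/ (at most one coda consonant is licensed; onsets may contain at most 2 consonants).
Epenthesis after each stranded consonant: /ð/ → /ðe/, /w/ → /we/.

ðehləbwe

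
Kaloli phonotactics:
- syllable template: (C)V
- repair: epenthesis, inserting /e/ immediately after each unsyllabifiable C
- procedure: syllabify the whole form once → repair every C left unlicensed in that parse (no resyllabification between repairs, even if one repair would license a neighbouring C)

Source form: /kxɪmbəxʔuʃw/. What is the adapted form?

kexɪmebəxeʔuʃewe

Under (C)V, the unsyllabifiable consonants are /k/, /m/, /x/, /ʃ/, /w/ (no codas are permitted; onsets are limited to one consonant).
Epenthesis after each stranded consonant: /k/ → /ke/, /m/ → /me/, /x/ → /xe/, /ʃ/ → /ʃe/, /w/ → /we/.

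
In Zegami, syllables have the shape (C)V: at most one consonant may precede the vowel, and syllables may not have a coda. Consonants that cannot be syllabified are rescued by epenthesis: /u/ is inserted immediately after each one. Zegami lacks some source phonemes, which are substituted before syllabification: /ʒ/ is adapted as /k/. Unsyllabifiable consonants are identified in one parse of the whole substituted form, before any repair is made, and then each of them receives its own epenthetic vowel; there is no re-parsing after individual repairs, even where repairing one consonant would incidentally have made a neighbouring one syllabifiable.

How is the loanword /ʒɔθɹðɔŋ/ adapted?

kɔθuɹuðɔŋu

Substitution: /ʒ/ → /k/, giving /kɔθɹðɔŋ/.
The consonants /θ/, /ɹ/, /ŋ/ cannot be parsed into a legal (C)V syllable (no codas are permitted; onsets are limited to one consonant).
Inserting the epenthetic vowel yields /θ/ → /θu/, /ɹ/ → /ɹu/, /ŋ/ → /ŋu/.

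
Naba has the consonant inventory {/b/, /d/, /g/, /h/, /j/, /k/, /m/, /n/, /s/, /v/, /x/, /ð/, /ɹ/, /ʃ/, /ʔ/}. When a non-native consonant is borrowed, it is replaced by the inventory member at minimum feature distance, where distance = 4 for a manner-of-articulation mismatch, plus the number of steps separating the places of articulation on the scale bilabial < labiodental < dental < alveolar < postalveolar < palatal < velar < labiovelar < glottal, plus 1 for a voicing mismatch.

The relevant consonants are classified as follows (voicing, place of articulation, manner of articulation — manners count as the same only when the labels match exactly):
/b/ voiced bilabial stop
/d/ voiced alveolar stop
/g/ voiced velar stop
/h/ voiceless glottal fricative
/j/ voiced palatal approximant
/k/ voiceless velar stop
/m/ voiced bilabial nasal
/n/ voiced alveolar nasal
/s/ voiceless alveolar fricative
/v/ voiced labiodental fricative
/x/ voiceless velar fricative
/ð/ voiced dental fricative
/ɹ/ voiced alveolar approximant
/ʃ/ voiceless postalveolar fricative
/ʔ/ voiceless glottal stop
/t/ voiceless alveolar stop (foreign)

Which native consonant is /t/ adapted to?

/d/ is closest: same manner (stop), place distance 0 (alveolar→alveolar), voicing differs (+1); total 1. Next closest is /k/ at distance 3.

d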